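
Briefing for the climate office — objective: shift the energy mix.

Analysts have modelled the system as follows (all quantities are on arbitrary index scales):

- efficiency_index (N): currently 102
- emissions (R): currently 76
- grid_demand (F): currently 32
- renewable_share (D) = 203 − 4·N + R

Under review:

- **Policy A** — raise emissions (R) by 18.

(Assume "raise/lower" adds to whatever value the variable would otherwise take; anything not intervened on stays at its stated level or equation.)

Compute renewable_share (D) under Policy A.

-111

Policy A (R + 18):
  N = 102
  R = 76 + 18 = 94
  D = 203 − 4·102 + 94 = -111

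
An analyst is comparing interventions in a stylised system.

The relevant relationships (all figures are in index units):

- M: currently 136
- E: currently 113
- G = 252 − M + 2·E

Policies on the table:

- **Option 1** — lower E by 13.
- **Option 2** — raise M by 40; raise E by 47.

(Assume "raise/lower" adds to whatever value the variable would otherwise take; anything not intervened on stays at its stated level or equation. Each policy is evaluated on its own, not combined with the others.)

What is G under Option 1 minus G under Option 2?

Option 1 (E − 13):
  M = 136
  E = 113 − 13 = 100
  G = 252 − 136 + 2·100 = 316
Option 2 (M + 40, E + 47):
  M = 136 + 40 = 176
  E = 113 + 47 = 160
  G = 252 − 176 + 2·160 = 396
G: 316 − 396 = -80

-80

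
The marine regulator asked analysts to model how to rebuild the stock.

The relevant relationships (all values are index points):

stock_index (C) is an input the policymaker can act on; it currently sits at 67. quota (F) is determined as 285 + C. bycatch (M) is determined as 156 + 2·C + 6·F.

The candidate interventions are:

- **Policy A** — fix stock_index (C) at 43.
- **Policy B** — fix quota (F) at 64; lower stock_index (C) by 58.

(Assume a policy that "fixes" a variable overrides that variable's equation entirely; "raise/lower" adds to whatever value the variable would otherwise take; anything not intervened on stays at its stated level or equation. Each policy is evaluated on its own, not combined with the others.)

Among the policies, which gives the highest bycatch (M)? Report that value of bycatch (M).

2210

Policy A (C := 43):
  C = 43
  F = 285 + 43 = 328
  M = 156 + 2·43 + 6·328 = 2210
Policy B (F := 64, C − 58):
  C = 67 − 58 = 9
  F = 64
  M = 156 + 2·9 + 6·64 = 558
Comparing — Policy A: M=2210, Policy B: M=558. Highest is 2210 (Policy A).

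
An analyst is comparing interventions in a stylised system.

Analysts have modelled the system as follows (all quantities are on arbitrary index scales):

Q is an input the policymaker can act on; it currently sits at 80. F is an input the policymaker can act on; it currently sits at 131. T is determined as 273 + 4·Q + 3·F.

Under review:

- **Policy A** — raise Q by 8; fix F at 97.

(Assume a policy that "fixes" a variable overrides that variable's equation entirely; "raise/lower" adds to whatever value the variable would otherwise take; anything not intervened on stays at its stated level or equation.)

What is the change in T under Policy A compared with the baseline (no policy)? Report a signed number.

-70

Baseline:
  Q = 80
  F = 131
  T = 273 + 4·80 + 3·131 = 986
Policy A (Q + 8, F := 97):
  Q = 80 + 8 = 88
  F = 97
  T = 273 + 4·88 + 3·97 = 916
Change in T: 916 − 986 = -70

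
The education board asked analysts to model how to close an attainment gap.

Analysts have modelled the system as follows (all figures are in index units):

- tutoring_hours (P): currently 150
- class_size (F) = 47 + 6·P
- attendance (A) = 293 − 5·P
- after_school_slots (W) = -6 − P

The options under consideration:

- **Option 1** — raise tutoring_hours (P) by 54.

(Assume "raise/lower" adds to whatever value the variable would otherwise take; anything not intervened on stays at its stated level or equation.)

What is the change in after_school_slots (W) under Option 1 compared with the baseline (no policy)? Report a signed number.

-54

Baseline:
  P = 150
  W = -6 − 150 = -156
Option 1 (P + 54):
  P = 150 + 54 = 204
  W = -6 − 204 = -210
Change in W: -210 − (-156) = -54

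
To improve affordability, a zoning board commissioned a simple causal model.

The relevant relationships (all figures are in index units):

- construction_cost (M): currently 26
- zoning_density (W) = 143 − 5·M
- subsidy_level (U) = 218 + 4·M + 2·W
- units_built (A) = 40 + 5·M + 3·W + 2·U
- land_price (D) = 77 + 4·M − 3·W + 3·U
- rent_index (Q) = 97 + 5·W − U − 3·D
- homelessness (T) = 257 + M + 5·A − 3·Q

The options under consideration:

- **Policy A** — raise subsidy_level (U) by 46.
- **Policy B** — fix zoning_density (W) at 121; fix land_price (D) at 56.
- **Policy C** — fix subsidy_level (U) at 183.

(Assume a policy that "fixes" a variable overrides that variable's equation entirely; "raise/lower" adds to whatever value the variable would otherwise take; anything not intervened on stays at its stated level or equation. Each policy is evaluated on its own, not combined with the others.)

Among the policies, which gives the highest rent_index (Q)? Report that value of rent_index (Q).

-30

Policy A (U + 46):
  M = 26
  W = 143 − 5·26 = 13
  U = 218 + 4·26 + 2·13 (+46 from intervention) = 394
  D = 77 + 4·26 − 3·13 + 3·394 = 1324
  Q = 97 + 5·13 − 394 − 3·1324 = -4204
Policy B (W := 121, D := 56):
  M = 26
  W = 121
  U = 218 + 4·26 + 2·121 = 564
  D = 56
  Q = 97 + 5·121 − 564 − 3·56 = -30
Policy C (U := 183):
  M = 26
  W = 143 − 5·26 = 13
  U = 183
  D = 77 + 4·26 − 3·13 + 3·183 = 691
  Q = 97 + 5·13 − 183 − 3·691 = -2094
Comparing — Policy A: Q=-4204, Policy B: Q=-30, Policy C: Q=-2094. Highest is -30 (Policy B).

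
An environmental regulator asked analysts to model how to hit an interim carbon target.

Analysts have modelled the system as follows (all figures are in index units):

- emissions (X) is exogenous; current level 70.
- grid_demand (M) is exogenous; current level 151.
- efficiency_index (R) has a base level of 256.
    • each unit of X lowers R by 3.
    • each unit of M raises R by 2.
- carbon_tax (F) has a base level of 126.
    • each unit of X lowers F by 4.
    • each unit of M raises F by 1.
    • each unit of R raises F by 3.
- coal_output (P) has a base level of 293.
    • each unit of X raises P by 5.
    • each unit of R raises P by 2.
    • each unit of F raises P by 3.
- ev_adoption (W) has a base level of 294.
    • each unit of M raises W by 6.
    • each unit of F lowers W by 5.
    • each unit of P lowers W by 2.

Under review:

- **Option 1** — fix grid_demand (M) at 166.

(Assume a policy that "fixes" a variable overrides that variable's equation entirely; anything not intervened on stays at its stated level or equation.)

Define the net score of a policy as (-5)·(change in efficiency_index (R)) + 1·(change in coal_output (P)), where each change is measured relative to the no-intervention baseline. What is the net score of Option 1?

225

Baseline:
  X = 70
  M = 151
  R = 256 − 3·70 + 2·151 = 348
  F = 126 − 4·70 + 151 + 3·348 = 1041
  P = 293 + 5·70 + 2·348 + 3·1041 = 4462
Option 1 (M := 166):
  X = 70
  M = 166
  R = 256 − 3·70 + 2·166 = 378
  F = 126 − 4·70 + 166 + 3·378 = 1146
  P = 293 + 5·70 + 2·378 + 3·1146 = 4837
ΔR = 378 − 348 = 30; ΔP = 4837 − 4462 = 375
Score = (-5)·30 + 1·375 = 225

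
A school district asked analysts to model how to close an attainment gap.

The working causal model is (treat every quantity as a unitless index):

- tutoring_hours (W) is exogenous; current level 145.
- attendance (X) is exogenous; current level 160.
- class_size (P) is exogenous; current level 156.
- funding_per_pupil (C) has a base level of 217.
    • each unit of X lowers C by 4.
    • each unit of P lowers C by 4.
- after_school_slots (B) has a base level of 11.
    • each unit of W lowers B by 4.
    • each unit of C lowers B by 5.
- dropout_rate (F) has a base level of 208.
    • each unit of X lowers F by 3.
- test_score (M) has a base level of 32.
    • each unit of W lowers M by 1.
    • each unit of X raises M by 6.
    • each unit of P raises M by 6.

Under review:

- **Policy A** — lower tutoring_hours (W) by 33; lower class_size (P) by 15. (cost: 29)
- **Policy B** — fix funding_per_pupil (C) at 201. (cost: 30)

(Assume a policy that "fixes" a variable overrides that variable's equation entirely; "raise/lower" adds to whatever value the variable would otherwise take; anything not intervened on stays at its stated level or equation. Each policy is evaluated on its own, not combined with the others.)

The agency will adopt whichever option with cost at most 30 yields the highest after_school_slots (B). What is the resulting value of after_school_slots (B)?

Policy A (W − 33, P − 15):
  W = 145 − 33 = 112
  X = 160
  P = 156 − 15 = 141
  C = 217 − 4·160 − 4·141 = -987
  B = 11 − 4·112 − 5·(-987) = 4498
Policy B (C := 201):
  W = 145
  X = 160
  P = 156
  C = 201
  B = 11 − 4·145 − 5·201 = -1574
Comparing — Policy A: B=4498, Policy B: B=-1574. Highest is 4498 (Policy A).

4498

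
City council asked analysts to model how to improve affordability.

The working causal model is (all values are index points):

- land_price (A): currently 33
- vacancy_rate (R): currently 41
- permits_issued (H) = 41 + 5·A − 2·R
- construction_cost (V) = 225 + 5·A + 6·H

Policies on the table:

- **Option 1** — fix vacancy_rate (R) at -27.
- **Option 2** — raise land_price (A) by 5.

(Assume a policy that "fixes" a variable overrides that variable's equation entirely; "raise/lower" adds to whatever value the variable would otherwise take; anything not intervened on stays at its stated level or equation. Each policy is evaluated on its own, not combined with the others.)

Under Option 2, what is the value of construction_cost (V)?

1309

Option 2 (A + 5):
  A = 33 + 5 = 38
  R = 41
  H = 41 + 5·38 − 2·41 = 149
  V = 225 + 5·38 + 6·149 = 1309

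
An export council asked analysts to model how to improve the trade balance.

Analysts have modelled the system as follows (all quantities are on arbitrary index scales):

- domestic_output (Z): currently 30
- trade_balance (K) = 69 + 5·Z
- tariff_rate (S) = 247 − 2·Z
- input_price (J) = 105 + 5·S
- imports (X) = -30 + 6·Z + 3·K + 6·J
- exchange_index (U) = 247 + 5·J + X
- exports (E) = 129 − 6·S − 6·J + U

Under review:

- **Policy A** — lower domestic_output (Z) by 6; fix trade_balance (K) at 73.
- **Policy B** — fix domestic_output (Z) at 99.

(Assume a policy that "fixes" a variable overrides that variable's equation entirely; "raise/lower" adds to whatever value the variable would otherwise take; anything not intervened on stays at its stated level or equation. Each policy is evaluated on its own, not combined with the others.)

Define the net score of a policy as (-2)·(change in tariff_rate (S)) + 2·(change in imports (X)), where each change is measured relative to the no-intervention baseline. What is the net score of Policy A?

-252

Baseline:
  Z = 30
  K = 69 + 5·30 = 219
  S = 247 − 2·30 = 187
  J = 105 + 5·187 = 1040
  X = -30 + 6·30 + 3·219 + 6·1040 = 7047
Policy A (Z − 6, K := 73):
  Z = 30 − 6 = 24
  K = 73
  S = 247 − 2·24 = 199
  J = 105 + 5·199 = 1100
  X = -30 + 6·24 + 3·73 + 6·1100 = 6933
ΔS = 199 − 187 = 12; ΔX = 6933 − 7047 = -114
Score = (-2)·12 + 2·(-114) = -252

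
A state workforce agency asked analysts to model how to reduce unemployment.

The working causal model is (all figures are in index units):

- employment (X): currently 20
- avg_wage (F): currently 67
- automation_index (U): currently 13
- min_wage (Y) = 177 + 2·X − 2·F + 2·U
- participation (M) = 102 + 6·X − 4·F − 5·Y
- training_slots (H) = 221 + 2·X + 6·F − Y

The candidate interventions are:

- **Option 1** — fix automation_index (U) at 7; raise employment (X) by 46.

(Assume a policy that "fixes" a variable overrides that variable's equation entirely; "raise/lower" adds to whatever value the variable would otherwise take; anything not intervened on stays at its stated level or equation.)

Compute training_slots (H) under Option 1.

566

Option 1 (U := 7, X + 46):
  X = 20 + 46 = 66
  F = 67
  U = 7
  Y = 177 + 2·66 − 2·67 + 2·7 = 189
  H = 221 + 2·66 + 6·67 − 189 = 566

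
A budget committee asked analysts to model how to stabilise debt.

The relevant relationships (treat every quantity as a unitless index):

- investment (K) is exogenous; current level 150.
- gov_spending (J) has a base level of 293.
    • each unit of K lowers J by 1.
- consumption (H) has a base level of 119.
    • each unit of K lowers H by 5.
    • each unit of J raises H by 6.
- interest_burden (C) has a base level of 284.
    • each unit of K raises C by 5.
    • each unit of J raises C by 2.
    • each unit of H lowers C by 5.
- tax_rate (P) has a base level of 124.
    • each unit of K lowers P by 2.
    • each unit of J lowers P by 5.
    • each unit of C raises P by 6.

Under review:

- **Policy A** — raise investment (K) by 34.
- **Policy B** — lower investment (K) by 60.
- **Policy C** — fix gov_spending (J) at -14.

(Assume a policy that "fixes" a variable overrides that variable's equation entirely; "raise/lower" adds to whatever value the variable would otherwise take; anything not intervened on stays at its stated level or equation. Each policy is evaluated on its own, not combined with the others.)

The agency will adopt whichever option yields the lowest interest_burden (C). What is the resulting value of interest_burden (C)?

-3295

Policy A (K + 34):
  K = 150 + 34 = 184
  J = 293 − 184 = 109
  H = 119 − 5·184 + 6·109 = -147
  C = 284 + 5·184 + 2·109 − 5·(-147) = 2157
Policy B (K − 60):
  K = 150 − 60 = 90
  J = 293 − 90 = 203
  H = 119 − 5·90 + 6·203 = 887
  C = 284 + 5·90 + 2·203 − 5·887 = -3295
Policy C (J := -14):
  K = 150
  J = -14
  H = 119 − 5·150 + 6·(-14) = -715
  C = 284 + 5·150 + 2·(-14) − 5·(-715) = 4581
Comparing — Policy A: C=2157, Policy B: C=-3295, Policy C: C=4581. Lowest is -3295 (Policy B).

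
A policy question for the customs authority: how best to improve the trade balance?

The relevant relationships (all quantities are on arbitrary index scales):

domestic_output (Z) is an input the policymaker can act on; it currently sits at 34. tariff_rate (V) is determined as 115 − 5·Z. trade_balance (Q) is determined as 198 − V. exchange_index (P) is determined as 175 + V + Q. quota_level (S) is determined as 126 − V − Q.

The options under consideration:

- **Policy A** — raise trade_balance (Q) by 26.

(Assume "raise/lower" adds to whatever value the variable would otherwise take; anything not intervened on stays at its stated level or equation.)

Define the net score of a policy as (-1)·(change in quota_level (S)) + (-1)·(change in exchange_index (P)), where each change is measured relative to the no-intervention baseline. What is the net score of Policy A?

Baseline:
  Z = 34
  V = 115 − 5·34 = -55
  Q = 198 − (-55) = 253
  P = 175 + (-55) + 253 = 373
  S = 126 − (-55) − 253 = -72
Policy A (Q + 26):
  Z = 34
  V = 115 − 5·34 = -55
  Q = 198 − (-55) (+26 from intervention) = 279
  P = 175 + (-55) + 279 = 399
  S = 126 − (-55) − 279 = -98
ΔS = -98 − (-72) = -26; ΔP = 399 − 373 = 26
Score = (-1)·(-26) + (-1)·26 = 0

0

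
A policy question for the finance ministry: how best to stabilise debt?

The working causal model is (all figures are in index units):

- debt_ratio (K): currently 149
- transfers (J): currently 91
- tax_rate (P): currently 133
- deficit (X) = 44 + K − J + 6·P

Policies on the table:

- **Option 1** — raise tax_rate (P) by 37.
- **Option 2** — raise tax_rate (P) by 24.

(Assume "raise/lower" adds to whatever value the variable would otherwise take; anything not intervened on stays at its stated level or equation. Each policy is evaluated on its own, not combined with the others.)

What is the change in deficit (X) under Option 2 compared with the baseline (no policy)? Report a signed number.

Baseline:
  K = 149
  J = 91
  P = 133
  X = 44 + 149 − 91 + 6·133 = 900
Option 2 (P + 24):
  K = 149
  J = 91
  P = 133 + 24 = 157
  X = 44 + 149 − 91 + 6·157 = 1044
Change in X: 1044 − 900 = 144

144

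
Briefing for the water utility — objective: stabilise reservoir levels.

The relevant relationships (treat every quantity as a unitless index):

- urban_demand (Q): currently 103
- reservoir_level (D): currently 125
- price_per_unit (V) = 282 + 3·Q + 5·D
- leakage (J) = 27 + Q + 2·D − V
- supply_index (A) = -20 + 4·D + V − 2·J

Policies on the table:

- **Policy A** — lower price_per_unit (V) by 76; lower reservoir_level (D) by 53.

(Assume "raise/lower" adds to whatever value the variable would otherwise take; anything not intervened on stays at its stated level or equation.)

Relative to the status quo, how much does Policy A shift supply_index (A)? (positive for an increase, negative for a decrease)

-1023

Baseline:
  Q = 103
  D = 125
  V = 282 + 3·103 + 5·125 = 1216
  J = 27 + 103 + 2·125 − 1216 = -836
  A = -20 + 4·125 + 1216 − 2·(-836) = 3368
Policy A (V − 76, D − 53):
  Q = 103
  D = 125 − 53 = 72
  V = 282 + 3·103 + 5·72 (−76 from intervention) = 875
  J = 27 + 103 + 2·72 − 875 = -601
  A = -20 + 4·72 + 875 − 2·(-601) = 2345
Change in A: 2345 − 3368 = -1023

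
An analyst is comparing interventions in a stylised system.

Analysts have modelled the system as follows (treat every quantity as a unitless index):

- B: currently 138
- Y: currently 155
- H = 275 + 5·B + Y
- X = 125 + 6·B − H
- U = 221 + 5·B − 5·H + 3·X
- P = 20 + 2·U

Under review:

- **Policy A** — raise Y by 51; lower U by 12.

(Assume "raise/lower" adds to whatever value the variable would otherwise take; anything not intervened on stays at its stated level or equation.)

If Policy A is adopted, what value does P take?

Policy A (Y + 51, U − 12):
  B = 138
  Y = 155 + 51 = 206
  H = 275 + 5·138 + 206 = 1171
  X = 125 + 6·138 − 1171 = -218
  U = 221 + 5·138 − 5·1171 + 3·(-218) (−12 from intervention) = -5610
  P = 20 + 2·(-5610) = -11200

-11200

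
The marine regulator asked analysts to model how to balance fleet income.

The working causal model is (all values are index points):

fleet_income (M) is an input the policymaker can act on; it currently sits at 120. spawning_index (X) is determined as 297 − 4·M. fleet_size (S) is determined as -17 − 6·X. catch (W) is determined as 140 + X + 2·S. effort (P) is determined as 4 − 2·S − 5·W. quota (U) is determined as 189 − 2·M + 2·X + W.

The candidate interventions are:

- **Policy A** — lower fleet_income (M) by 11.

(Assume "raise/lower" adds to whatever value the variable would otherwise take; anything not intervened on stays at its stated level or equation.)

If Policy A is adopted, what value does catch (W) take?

Policy A (M − 11):
  M = 120 − 11 = 109
  X = 297 − 4·109 = -139
  S = -17 − 6·(-139) = 817
  W = 140 + (-139) + 2·817 = 1635

1635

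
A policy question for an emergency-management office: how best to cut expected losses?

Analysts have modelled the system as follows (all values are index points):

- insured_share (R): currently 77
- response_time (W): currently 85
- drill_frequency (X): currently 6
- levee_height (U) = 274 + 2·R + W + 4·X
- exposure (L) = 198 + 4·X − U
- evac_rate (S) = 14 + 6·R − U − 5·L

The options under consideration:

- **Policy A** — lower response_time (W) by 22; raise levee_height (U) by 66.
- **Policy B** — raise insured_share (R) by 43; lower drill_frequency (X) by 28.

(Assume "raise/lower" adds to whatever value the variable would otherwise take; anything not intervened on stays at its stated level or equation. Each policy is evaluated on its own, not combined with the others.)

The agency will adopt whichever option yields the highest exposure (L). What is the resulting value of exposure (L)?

Policy A (W − 22, U + 66):
  R = 77
  W = 85 − 22 = 63
  X = 6
  U = 274 + 2·77 + 63 + 4·6 (+66 from intervention) = 581
  L = 198 + 4·6 − 581 = -359
Policy B (R + 43, X − 28):
  R = 77 + 43 = 120
  W = 85
  X = 6 − 28 = -22
  U = 274 + 2·120 + 85 + 4·(-22) = 511
  L = 198 + 4·(-22) − 511 = -401
Comparing — Policy A: L=-359, Policy B: L=-401. Highest is -359 (Policy A).

-359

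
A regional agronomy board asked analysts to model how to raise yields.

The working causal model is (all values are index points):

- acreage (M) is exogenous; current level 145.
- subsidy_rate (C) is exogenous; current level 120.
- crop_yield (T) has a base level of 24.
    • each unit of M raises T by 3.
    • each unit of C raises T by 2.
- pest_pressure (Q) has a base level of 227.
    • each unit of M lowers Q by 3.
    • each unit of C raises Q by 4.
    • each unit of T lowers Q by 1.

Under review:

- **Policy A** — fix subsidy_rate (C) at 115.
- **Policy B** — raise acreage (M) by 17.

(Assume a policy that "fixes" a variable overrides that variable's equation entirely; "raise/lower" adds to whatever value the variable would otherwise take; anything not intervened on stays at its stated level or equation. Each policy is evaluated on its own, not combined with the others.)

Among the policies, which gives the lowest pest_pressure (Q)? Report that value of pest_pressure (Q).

Policy A (C := 115):
  M = 145
  C = 115
  T = 24 + 3·145 + 2·115 = 689
  Q = 227 − 3·145 + 4·115 − 689 = -437
Policy B (M + 17):
  M = 145 + 17 = 162
  C = 120
  T = 24 + 3·162 + 2·120 = 750
  Q = 227 − 3·162 + 4·120 − 750 = -529
Comparing — Policy A: Q=-437, Policy B: Q=-529. Lowest is -529 (Policy B).

-529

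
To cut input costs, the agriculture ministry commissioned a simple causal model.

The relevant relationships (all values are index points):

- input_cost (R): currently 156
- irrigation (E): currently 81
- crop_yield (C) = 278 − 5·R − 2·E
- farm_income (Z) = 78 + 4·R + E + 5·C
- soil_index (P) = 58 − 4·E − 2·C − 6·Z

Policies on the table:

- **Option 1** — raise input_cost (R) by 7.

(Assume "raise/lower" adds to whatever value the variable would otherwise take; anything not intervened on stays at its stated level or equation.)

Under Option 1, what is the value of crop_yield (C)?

Option 1 (R + 7):
  R = 156 + 7 = 163
  E = 81
  C = 278 − 5·163 − 2·81 = -699

-699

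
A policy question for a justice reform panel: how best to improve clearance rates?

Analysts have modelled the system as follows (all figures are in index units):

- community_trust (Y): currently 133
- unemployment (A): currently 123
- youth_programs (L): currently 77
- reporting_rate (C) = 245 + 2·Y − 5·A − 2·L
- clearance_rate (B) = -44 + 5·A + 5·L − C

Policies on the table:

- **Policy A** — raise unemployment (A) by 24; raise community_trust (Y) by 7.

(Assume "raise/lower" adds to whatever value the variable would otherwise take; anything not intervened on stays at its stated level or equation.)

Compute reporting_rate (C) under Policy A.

-364

Policy A (A + 24, Y + 7):
  Y = 133 + 7 = 140
  A = 123 + 24 = 147
  L = 77
  C = 245 + 2·140 − 5·147 − 2·77 = -364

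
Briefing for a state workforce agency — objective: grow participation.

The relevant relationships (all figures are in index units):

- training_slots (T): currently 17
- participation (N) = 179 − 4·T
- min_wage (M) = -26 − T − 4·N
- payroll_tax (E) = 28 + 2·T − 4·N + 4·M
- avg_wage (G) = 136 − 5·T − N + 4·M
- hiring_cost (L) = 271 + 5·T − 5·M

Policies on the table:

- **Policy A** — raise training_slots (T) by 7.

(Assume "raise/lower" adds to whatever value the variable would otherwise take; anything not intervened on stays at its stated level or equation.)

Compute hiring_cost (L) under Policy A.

Policy A (T + 7):
  T = 17 + 7 = 24
  N = 179 − 4·24 = 83
  M = -26 − 24 − 4·83 = -382
  L = 271 + 5·24 − 5·(-382) = 2301

2301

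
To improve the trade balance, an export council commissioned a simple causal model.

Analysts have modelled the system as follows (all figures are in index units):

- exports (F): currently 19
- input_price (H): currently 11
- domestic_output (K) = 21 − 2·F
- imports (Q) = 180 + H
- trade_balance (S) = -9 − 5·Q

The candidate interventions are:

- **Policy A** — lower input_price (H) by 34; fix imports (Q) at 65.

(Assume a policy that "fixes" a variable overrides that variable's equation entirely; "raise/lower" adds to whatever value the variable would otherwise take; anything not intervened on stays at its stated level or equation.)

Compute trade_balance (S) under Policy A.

-334

Policy A (H − 34, Q := 65):
  H = 11 − 34 = -23
  Q = 65
  S = -9 − 5·65 = -334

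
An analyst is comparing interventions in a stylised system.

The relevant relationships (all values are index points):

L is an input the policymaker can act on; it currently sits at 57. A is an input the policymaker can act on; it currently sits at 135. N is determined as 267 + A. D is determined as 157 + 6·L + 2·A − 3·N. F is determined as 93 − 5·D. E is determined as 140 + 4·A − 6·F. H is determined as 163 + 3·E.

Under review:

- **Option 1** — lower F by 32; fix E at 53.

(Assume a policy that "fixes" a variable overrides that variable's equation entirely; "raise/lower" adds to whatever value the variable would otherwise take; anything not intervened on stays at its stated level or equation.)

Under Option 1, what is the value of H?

Option 1 (F − 32, E := 53):
  L = 57
  A = 135
  N = 267 + 135 = 402
  D = 157 + 6·57 + 2·135 − 3·402 = -437
  F = 93 − 5·(-437) (−32 from intervention) = 2246
  E = 53
  H = 163 + 3·53 = 322

322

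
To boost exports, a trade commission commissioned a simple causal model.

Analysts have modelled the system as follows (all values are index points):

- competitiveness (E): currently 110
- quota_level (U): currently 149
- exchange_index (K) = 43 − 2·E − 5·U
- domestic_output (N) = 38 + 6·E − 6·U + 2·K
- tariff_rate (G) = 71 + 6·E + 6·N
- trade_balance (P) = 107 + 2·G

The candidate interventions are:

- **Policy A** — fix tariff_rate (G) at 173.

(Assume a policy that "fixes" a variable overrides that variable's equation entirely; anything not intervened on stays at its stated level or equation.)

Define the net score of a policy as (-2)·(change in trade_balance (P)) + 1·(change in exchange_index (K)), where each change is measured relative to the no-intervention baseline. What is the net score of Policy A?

Baseline:
  E = 110
  U = 149
  K = 43 − 2·110 − 5·149 = -922
  N = 38 + 6·110 − 6·149 + 2·(-922) = -2040
  G = 71 + 6·110 + 6·(-2040) = -11509
  P = 107 + 2·(-11509) = -22911
Policy A (G := 173):
  E = 110
  U = 149
  K = 43 − 2·110 − 5·149 = -922
  N = 38 + 6·110 − 6·149 + 2·(-922) = -2040
  G = 173
  P = 107 + 2·173 = 453
ΔP = 453 − (-22911) = 23364; ΔK = -922 − (-922) = 0
Score = (-2)·23364 + 1·0 = -46728

-46728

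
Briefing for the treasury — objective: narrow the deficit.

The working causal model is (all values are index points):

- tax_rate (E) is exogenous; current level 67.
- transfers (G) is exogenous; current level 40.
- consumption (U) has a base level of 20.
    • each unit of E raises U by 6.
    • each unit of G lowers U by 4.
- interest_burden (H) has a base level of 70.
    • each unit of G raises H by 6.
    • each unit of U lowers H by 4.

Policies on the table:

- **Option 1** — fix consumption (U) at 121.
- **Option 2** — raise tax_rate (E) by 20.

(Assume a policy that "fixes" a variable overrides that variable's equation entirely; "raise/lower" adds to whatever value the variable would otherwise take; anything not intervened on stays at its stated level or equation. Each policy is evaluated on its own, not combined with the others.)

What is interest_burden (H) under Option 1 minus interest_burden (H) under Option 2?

1044

Option 1 (U := 121):
  E = 67
  G = 40
  U = 121
  H = 70 + 6·40 − 4·121 = -174
Option 2 (E + 20):
  E = 67 + 20 = 87
  G = 40
  U = 20 + 6·87 − 4·40 = 382
  H = 70 + 6·40 − 4·382 = -1218
H: -174 − (-1218) = 1044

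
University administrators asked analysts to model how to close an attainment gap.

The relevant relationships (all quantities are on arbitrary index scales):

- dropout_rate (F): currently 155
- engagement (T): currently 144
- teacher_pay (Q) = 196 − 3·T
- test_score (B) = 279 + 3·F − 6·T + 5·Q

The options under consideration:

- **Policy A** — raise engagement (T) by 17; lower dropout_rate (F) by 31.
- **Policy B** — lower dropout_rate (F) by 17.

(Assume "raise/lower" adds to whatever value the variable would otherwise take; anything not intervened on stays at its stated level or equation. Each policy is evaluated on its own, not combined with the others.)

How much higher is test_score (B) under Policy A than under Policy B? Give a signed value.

Policy A (T + 17, F − 31):
  F = 155 − 31 = 124
  T = 144 + 17 = 161
  Q = 196 − 3·161 = -287
  B = 279 + 3·124 − 6·161 + 5·(-287) = -1750
Policy B (F − 17):
  F = 155 − 17 = 138
  T = 144
  Q = 196 − 3·144 = -236
  B = 279 + 3·138 − 6·144 + 5·(-236) = -1351
B: -1750 − (-1351) = -399

-399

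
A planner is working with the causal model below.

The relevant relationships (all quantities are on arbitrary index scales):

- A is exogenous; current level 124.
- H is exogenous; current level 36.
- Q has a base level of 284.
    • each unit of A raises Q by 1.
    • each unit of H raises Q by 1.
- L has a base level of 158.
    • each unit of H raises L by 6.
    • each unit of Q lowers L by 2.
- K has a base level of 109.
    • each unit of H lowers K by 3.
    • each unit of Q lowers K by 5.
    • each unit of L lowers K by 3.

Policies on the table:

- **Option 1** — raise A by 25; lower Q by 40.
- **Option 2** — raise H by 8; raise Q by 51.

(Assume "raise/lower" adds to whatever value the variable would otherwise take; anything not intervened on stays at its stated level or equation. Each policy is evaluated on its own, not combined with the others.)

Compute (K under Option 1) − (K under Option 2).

Option 1 (A + 25, Q − 40):
  A = 124 + 25 = 149
  H = 36
  Q = 284 + 149 + 36 (−40 from intervention) = 429
  L = 158 + 6·36 − 2·429 = -484
  K = 109 − 3·36 − 5·429 − 3·(-484) = -692
Option 2 (H + 8, Q + 51):
  A = 124
  H = 36 + 8 = 44
  Q = 284 + 124 + 44 (+51 from intervention) = 503
  L = 158 + 6·44 − 2·503 = -584
  K = 109 − 3·44 − 5·503 − 3·(-584) = -786
K: -692 − (-786) = 94

94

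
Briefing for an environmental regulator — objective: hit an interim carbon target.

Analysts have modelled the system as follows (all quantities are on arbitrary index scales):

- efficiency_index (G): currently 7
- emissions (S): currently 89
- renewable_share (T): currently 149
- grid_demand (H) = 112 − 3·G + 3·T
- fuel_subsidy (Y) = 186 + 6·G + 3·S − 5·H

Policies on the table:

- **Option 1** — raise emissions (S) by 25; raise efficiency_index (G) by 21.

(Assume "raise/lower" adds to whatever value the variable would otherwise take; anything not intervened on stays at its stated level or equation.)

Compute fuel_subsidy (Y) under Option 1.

Option 1 (S + 25, G + 21):
  G = 7 + 21 = 28
  S = 89 + 25 = 114
  T = 149
  H = 112 − 3·28 + 3·149 = 475
  Y = 186 + 6·28 + 3·114 − 5·475 = -1679

-1679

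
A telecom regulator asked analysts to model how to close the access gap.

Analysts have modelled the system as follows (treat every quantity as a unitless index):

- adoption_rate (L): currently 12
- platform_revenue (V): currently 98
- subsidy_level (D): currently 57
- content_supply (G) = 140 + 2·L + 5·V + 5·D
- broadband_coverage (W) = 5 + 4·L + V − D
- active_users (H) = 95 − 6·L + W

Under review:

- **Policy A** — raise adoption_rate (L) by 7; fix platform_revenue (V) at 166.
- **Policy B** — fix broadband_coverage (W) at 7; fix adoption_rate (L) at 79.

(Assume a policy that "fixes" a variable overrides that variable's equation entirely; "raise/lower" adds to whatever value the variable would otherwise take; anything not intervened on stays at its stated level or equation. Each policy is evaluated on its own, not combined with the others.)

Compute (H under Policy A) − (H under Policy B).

543

Policy A (L + 7, V := 166):
  L = 12 + 7 = 19
  V = 166
  D = 57
  W = 5 + 4·19 + 166 − 57 = 190
  H = 95 − 6·19 + 190 = 171
Policy B (W := 7, L := 79):
  L = 79
  V = 98
  D = 57
  W = 7
  H = 95 − 6·79 + 7 = -372
H: 171 − (-372) = 543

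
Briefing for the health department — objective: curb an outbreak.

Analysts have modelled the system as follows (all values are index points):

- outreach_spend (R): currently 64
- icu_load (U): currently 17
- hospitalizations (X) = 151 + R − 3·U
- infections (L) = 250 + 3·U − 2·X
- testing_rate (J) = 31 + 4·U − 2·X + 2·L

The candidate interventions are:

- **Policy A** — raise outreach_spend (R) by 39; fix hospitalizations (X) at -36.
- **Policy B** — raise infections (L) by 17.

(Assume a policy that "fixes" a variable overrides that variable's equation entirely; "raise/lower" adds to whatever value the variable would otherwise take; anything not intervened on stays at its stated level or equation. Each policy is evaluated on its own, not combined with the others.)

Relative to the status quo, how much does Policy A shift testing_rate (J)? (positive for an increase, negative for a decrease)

Baseline:
  R = 64
  U = 17
  X = 151 + 64 − 3·17 = 164
  L = 250 + 3·17 − 2·164 = -27
  J = 31 + 4·17 − 2·164 + 2·(-27) = -283
Policy A (R + 39, X := -36):
  R = 64 + 39 = 103
  U = 17
  X = -36
  L = 250 + 3·17 − 2·(-36) = 373
  J = 31 + 4·17 − 2·(-36) + 2·373 = 917
Change in J: 917 − (-283) = 1200

1200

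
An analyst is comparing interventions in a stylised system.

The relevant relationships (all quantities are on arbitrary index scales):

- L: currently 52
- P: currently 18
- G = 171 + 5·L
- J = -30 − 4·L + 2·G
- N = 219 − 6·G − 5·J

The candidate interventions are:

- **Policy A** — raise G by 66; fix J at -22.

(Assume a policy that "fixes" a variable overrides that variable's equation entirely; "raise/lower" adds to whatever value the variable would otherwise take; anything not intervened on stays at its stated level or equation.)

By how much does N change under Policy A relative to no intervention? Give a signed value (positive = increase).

2834

Baseline:
  L = 52
  G = 171 + 5·52 = 431
  J = -30 − 4·52 + 2·431 = 624
  N = 219 − 6·431 − 5·624 = -5487
Policy A (G + 66, J := -22):
  L = 52
  G = 171 + 5·52 (+66 from intervention) = 497
  J = -22
  N = 219 − 6·497 − 5·(-22) = -2653
Change in N: -2653 − (-5487) = 2834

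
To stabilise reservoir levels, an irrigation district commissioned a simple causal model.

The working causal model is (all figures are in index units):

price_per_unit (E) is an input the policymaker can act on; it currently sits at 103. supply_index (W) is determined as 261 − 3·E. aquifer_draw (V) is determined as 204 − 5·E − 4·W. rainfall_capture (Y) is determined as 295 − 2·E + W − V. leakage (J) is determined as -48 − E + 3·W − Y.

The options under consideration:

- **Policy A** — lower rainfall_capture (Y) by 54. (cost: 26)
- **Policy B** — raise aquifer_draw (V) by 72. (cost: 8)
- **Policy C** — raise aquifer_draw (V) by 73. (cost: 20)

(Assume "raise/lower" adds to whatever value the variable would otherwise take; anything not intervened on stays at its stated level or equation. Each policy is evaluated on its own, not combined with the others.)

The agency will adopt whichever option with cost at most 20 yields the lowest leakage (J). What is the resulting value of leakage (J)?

Policy B (V + 72):
  E = 103
  W = 261 − 3·103 = -48
  V = 204 − 5·103 − 4·(-48) (+72 from intervention) = -47
  Y = 295 − 2·103 + (-48) − (-47) = 88
  J = -48 − 103 + 3·(-48) − 88 = -383
Policy C (V + 73):
  E = 103
  W = 261 − 3·103 = -48
  V = 204 − 5·103 − 4·(-48) (+73 from intervention) = -46
  Y = 295 − 2·103 + (-48) − (-46) = 87
  J = -48 − 103 + 3·(-48) − 87 = -382
Comparing — Policy B: J=-383, Policy C: J=-382. Lowest is -383 (Policy B).

-383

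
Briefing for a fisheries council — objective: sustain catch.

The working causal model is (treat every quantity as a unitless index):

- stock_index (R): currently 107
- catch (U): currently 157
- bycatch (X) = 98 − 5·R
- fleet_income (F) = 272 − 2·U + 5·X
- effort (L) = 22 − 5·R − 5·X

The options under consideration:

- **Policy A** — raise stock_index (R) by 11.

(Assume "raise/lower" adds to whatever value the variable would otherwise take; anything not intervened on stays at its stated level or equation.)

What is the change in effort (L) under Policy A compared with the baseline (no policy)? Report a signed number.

Baseline:
  R = 107
  X = 98 − 5·107 = -437
  L = 22 − 5·107 − 5·(-437) = 1672
Policy A (R + 11):
  R = 107 + 11 = 118
  X = 98 − 5·118 = -492
  L = 22 − 5·118 − 5·(-492) = 1892
Change in L: 1892 − 1672 = 220

220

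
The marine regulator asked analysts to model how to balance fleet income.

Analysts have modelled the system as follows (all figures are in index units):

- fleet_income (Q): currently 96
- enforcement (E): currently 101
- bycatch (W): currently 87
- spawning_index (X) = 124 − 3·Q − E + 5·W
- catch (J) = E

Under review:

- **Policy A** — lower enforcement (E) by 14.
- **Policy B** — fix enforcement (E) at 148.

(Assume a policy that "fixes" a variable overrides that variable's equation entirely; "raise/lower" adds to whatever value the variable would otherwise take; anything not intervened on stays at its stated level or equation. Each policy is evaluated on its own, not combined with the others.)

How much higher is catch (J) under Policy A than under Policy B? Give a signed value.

Policy A (E − 14):
  E = 101 − 14 = 87
  J = 0 + 87 = 87
Policy B (E := 148):
  E = 148
  J = 0 + 148 = 148
J: 87 − 148 = -61

-61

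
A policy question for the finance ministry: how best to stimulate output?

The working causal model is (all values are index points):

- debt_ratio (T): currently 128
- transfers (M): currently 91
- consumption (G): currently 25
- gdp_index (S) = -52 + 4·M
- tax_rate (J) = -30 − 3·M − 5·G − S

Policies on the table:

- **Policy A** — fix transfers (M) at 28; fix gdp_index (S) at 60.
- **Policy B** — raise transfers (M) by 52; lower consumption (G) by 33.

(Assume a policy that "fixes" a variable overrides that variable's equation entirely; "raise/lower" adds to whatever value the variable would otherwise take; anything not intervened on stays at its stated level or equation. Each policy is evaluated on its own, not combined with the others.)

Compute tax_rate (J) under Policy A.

-299

Policy A (M := 28, S := 60):
  M = 28
  G = 25
  S = 60
  J = -30 − 3·28 − 5·25 − 60 = -299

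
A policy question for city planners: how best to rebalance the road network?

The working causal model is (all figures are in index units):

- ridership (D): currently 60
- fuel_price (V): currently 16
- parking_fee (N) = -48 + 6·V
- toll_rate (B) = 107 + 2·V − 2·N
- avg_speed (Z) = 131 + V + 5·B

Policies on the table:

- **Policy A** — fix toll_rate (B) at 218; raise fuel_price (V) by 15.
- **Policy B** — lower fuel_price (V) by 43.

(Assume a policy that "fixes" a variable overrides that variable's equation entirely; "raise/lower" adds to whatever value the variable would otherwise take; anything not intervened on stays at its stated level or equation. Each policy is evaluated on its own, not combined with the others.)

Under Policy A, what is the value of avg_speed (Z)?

1252

Policy A (B := 218, V + 15):
  V = 16 + 15 = 31
  N = -48 + 6·31 = 138
  B = 218
  Z = 131 + 31 + 5·218 = 1252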